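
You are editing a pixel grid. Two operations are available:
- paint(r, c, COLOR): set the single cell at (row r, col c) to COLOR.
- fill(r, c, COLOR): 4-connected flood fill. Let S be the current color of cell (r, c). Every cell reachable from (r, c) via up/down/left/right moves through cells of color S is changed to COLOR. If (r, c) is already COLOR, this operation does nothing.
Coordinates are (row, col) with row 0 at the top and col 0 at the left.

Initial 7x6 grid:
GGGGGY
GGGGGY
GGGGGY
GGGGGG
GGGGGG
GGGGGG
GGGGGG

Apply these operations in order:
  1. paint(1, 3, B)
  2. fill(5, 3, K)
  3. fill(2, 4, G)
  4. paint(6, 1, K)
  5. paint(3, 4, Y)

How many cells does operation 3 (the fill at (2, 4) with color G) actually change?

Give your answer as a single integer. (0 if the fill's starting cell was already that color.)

Answer: 38

Derivation:
After op 1 paint(1,3,B):
GGGGGY
GGGBGY
GGGGGY
GGGGGG
GGGGGG
GGGGGG
GGGGGG
After op 2 fill(5,3,K) [38 cells changed]:
KKKKKY
KKKBKY
KKKKKY
KKKKKK
KKKKKK
KKKKKK
KKKKKK
After op 3 fill(2,4,G) [38 cells changed]:
GGGGGY
GGGBGY
GGGGGY
GGGGGG
GGGGGG
GGGGGG
GGGGGG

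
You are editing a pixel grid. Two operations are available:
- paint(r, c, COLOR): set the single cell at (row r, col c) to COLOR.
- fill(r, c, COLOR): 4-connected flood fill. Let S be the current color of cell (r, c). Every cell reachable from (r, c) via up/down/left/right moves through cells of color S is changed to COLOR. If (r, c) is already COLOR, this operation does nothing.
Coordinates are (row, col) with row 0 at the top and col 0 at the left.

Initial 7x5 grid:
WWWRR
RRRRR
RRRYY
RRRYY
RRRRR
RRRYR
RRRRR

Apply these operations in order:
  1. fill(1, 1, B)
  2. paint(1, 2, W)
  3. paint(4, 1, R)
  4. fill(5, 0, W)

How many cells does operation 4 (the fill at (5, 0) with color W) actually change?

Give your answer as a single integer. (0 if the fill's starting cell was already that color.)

After op 1 fill(1,1,B) [27 cells changed]:
WWWBB
BBBBB
BBBYY
BBBYY
BBBBB
BBBYB
BBBBB
After op 2 paint(1,2,W):
WWWBB
BBWBB
BBBYY
BBBYY
BBBBB
BBBYB
BBBBB
After op 3 paint(4,1,R):
WWWBB
BBWBB
BBBYY
BBBYY
BRBBB
BBBYB
BBBBB
After op 4 fill(5,0,W) [21 cells changed]:
WWWBB
WWWBB
WWWYY
WWWYY
WRWWW
WWWYW
WWWWW

Answer: 21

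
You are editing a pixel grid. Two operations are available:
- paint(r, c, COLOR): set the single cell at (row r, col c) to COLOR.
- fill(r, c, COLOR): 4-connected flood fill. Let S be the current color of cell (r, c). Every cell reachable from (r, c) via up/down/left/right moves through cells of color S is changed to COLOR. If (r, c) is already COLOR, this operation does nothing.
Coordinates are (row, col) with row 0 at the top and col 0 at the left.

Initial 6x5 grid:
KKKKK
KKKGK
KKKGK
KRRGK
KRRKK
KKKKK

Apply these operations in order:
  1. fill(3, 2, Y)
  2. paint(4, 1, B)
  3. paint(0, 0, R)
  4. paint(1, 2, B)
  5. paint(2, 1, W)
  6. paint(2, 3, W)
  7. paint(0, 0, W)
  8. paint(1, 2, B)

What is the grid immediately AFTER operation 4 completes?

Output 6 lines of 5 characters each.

Answer: RKKKK
KKBGK
KKKGK
KYYGK
KBYKK
KKKKK

Derivation:
After op 1 fill(3,2,Y) [4 cells changed]:
KKKKK
KKKGK
KKKGK
KYYGK
KYYKK
KKKKK
After op 2 paint(4,1,B):
KKKKK
KKKGK
KKKGK
KYYGK
KBYKK
KKKKK
After op 3 paint(0,0,R):
RKKKK
KKKGK
KKKGK
KYYGK
KBYKK
KKKKK
After op 4 paint(1,2,B):
RKKKK
KKBGK
KKKGK
KYYGK
KBYKK
KKKKK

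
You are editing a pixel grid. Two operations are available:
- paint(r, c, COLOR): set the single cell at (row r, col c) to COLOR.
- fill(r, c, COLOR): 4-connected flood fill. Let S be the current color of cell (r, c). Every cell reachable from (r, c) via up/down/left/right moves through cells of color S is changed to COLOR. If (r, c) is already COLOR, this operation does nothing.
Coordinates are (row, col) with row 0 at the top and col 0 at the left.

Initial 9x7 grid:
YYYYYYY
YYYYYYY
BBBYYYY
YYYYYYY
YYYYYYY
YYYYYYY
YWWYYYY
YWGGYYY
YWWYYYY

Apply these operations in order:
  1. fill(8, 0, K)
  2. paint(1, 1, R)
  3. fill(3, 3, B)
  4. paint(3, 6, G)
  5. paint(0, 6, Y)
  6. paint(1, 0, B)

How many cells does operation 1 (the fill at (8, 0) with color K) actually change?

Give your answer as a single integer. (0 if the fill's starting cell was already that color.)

After op 1 fill(8,0,K) [53 cells changed]:
KKKKKKK
KKKKKKK
BBBKKKK
KKKKKKK
KKKKKKK
KKKKKKK
KWWKKKK
KWGGKKK
KWWKKKK

Answer: 53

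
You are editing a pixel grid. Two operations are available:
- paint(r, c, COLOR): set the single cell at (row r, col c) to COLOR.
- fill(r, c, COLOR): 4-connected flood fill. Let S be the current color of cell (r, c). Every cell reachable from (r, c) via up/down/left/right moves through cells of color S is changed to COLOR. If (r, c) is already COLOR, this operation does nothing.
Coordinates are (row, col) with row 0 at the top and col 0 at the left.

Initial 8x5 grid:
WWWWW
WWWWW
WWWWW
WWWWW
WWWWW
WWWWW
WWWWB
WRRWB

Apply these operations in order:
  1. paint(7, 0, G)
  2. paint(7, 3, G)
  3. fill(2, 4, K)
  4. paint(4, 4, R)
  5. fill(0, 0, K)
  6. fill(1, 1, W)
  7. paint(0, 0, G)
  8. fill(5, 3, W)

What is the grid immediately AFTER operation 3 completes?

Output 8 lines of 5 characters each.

Answer: KKKKK
KKKKK
KKKKK
KKKKK
KKKKK
KKKKK
KKKKB
GRRGB

Derivation:
After op 1 paint(7,0,G):
WWWWW
WWWWW
WWWWW
WWWWW
WWWWW
WWWWW
WWWWB
GRRWB
After op 2 paint(7,3,G):
WWWWW
WWWWW
WWWWW
WWWWW
WWWWW
WWWWW
WWWWB
GRRGB
After op 3 fill(2,4,K) [34 cells changed]:
KKKKK
KKKKK
KKKKK
KKKKK
KKKKK
KKKKK
KKKKB
GRRGB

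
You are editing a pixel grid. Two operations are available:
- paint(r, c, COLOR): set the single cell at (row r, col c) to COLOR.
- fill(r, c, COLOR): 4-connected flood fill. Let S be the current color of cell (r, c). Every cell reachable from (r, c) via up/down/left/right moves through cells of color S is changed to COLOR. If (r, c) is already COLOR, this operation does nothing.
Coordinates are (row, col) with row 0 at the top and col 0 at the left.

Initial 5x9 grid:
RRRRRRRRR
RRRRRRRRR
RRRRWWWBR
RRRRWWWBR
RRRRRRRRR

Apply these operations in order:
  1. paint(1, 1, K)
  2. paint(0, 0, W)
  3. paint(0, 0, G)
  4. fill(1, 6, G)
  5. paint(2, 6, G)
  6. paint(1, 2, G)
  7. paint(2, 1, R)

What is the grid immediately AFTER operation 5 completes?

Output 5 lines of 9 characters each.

After op 1 paint(1,1,K):
RRRRRRRRR
RKRRRRRRR
RRRRWWWBR
RRRRWWWBR
RRRRRRRRR
After op 2 paint(0,0,W):
WRRRRRRRR
RKRRRRRRR
RRRRWWWBR
RRRRWWWBR
RRRRRRRRR
After op 3 paint(0,0,G):
GRRRRRRRR
RKRRRRRRR
RRRRWWWBR
RRRRWWWBR
RRRRRRRRR
After op 4 fill(1,6,G) [35 cells changed]:
GGGGGGGGG
GKGGGGGGG
GGGGWWWBG
GGGGWWWBG
GGGGGGGGG
After op 5 paint(2,6,G):
GGGGGGGGG
GKGGGGGGG
GGGGWWGBG
GGGGWWWBG
GGGGGGGGG

Answer: GGGGGGGGG
GKGGGGGGG
GGGGWWGBG
GGGGWWWBG
GGGGGGGGG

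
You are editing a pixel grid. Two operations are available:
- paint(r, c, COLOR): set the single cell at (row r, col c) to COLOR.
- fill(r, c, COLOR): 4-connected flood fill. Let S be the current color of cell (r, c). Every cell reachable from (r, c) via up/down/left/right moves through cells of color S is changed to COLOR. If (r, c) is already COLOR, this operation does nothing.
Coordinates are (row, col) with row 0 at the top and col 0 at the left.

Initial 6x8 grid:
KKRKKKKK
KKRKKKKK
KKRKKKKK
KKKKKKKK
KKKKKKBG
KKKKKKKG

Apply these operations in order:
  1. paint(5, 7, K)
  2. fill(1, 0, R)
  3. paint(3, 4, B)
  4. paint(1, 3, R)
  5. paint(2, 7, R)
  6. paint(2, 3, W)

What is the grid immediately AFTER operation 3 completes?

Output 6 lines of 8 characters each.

Answer: RRRRRRRR
RRRRRRRR
RRRRRRRR
RRRRBRRR
RRRRRRBG
RRRRRRRR

Derivation:
After op 1 paint(5,7,K):
KKRKKKKK
KKRKKKKK
KKRKKKKK
KKKKKKKK
KKKKKKBG
KKKKKKKK
After op 2 fill(1,0,R) [43 cells changed]:
RRRRRRRR
RRRRRRRR
RRRRRRRR
RRRRRRRR
RRRRRRBG
RRRRRRRR
After op 3 paint(3,4,B):
RRRRRRRR
RRRRRRRR
RRRRRRRR
RRRRBRRR
RRRRRRBG
RRRRRRRR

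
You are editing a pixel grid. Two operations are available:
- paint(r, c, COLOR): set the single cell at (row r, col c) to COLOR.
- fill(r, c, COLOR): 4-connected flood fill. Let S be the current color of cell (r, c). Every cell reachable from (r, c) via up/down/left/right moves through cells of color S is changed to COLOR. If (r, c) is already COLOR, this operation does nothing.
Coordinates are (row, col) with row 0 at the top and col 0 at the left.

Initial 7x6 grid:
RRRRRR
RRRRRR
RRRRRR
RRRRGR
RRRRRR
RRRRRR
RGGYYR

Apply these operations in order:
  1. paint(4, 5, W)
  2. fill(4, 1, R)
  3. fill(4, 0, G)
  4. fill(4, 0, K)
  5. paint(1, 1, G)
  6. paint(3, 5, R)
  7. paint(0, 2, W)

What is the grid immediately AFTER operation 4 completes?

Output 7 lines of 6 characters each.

After op 1 paint(4,5,W):
RRRRRR
RRRRRR
RRRRRR
RRRRGR
RRRRRW
RRRRRR
RGGYYR
After op 2 fill(4,1,R) [0 cells changed]:
RRRRRR
RRRRRR
RRRRRR
RRRRGR
RRRRRW
RRRRRR
RGGYYR
After op 3 fill(4,0,G) [36 cells changed]:
GGGGGG
GGGGGG
GGGGGG
GGGGGG
GGGGGW
GGGGGG
GGGYYG
After op 4 fill(4,0,K) [39 cells changed]:
KKKKKK
KKKKKK
KKKKKK
KKKKKK
KKKKKW
KKKKKK
KKKYYK

Answer: KKKKKK
KKKKKK
KKKKKK
KKKKKK
KKKKKW
KKKKKK
KKKYYK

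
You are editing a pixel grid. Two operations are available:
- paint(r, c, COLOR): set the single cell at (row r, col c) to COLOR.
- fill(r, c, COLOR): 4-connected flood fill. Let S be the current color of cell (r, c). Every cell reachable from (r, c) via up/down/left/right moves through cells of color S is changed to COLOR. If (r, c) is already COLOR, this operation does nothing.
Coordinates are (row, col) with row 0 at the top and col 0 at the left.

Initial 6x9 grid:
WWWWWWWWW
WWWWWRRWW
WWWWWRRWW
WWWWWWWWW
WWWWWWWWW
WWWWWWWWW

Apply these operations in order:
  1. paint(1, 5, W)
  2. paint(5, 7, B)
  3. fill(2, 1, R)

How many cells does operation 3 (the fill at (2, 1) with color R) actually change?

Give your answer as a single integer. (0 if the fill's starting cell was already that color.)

Answer: 50

Derivation:
After op 1 paint(1,5,W):
WWWWWWWWW
WWWWWWRWW
WWWWWRRWW
WWWWWWWWW
WWWWWWWWW
WWWWWWWWW
After op 2 paint(5,7,B):
WWWWWWWWW
WWWWWWRWW
WWWWWRRWW
WWWWWWWWW
WWWWWWWWW
WWWWWWWBW
After op 3 fill(2,1,R) [50 cells changed]:
RRRRRRRRR
RRRRRRRRR
RRRRRRRRR
RRRRRRRRR
RRRRRRRRR
RRRRRRRBR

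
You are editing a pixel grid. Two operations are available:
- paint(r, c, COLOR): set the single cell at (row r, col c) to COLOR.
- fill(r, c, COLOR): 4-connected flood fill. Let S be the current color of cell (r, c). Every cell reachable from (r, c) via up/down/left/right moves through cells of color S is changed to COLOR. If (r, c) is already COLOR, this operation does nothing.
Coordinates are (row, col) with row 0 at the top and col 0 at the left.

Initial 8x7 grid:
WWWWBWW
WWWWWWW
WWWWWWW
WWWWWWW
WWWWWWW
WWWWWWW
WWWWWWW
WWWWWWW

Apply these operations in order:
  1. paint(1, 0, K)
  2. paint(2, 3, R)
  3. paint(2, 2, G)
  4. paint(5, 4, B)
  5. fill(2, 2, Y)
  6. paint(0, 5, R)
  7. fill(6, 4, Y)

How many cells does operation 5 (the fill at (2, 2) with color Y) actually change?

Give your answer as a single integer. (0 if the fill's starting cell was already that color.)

After op 1 paint(1,0,K):
WWWWBWW
KWWWWWW
WWWWWWW
WWWWWWW
WWWWWWW
WWWWWWW
WWWWWWW
WWWWWWW
After op 2 paint(2,3,R):
WWWWBWW
KWWWWWW
WWWRWWW
WWWWWWW
WWWWWWW
WWWWWWW
WWWWWWW
WWWWWWW
After op 3 paint(2,2,G):
WWWWBWW
KWWWWWW
WWGRWWW
WWWWWWW
WWWWWWW
WWWWWWW
WWWWWWW
WWWWWWW
After op 4 paint(5,4,B):
WWWWBWW
KWWWWWW
WWGRWWW
WWWWWWW
WWWWWWW
WWWWBWW
WWWWWWW
WWWWWWW
After op 5 fill(2,2,Y) [1 cells changed]:
WWWWBWW
KWWWWWW
WWYRWWW
WWWWWWW
WWWWWWW
WWWWBWW
WWWWWWW
WWWWWWW

Answer: 1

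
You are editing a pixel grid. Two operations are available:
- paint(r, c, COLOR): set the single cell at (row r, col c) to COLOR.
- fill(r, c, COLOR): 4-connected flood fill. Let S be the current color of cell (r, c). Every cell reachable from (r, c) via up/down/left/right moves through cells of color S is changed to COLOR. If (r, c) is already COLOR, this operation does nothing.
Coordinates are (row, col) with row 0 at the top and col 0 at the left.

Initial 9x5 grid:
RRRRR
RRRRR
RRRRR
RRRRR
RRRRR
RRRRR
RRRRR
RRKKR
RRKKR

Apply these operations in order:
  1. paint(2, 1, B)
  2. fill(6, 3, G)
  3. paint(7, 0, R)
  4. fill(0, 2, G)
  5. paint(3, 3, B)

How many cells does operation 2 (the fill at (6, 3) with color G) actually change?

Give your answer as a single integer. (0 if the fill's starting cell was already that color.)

After op 1 paint(2,1,B):
RRRRR
RRRRR
RBRRR
RRRRR
RRRRR
RRRRR
RRRRR
RRKKR
RRKKR
After op 2 fill(6,3,G) [40 cells changed]:
GGGGG
GGGGG
GBGGG
GGGGG
GGGGG
GGGGG
GGGGG
GGKKG
GGKKG

Answer: 40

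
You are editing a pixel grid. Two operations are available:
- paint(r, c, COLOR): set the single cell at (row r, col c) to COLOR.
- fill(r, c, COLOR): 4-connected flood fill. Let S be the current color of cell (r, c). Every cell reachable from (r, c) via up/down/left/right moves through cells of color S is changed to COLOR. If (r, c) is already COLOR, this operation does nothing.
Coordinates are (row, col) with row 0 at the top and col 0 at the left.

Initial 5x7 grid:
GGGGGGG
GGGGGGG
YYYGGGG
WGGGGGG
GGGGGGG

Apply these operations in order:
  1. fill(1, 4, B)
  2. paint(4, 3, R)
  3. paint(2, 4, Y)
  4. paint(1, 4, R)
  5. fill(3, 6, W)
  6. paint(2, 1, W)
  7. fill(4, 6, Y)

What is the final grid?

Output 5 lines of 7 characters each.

Answer: YYYYYYY
YYYYRYY
YYYYYYY
YYYYYYY
YYYRYYY

Derivation:
After op 1 fill(1,4,B) [31 cells changed]:
BBBBBBB
BBBBBBB
YYYBBBB
WBBBBBB
BBBBBBB
After op 2 paint(4,3,R):
BBBBBBB
BBBBBBB
YYYBBBB
WBBBBBB
BBBRBBB
After op 3 paint(2,4,Y):
BBBBBBB
BBBBBBB
YYYBYBB
WBBBBBB
BBBRBBB
After op 4 paint(1,4,R):
BBBBBBB
BBBBRBB
YYYBYBB
WBBBBBB
BBBRBBB
After op 5 fill(3,6,W) [28 cells changed]:
WWWWWWW
WWWWRWW
YYYWYWW
WWWWWWW
WWWRWWW
After op 6 paint(2,1,W):
WWWWWWW
WWWWRWW
YWYWYWW
WWWWWWW
WWWRWWW
After op 7 fill(4,6,Y) [30 cells changed]:
YYYYYYY
YYYYRYY
YYYYYYY
YYYYYYY
YYYRYYY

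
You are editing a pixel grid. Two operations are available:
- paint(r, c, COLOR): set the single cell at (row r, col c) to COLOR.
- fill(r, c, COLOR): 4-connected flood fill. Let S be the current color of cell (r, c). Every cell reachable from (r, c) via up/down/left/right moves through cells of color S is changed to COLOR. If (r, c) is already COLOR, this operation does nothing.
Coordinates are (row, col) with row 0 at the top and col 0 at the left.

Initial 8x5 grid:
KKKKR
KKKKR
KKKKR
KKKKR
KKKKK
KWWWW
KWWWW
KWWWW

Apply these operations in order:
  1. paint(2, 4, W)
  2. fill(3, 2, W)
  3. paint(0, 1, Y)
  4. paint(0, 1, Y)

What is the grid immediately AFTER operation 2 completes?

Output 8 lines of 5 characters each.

Answer: WWWWR
WWWWR
WWWWW
WWWWR
WWWWW
WWWWW
WWWWW
WWWWW

Derivation:
After op 1 paint(2,4,W):
KKKKR
KKKKR
KKKKW
KKKKR
KKKKK
KWWWW
KWWWW
KWWWW
After op 2 fill(3,2,W) [24 cells changed]:
WWWWR
WWWWR
WWWWW
WWWWR
WWWWW
WWWWW
WWWWW
WWWWW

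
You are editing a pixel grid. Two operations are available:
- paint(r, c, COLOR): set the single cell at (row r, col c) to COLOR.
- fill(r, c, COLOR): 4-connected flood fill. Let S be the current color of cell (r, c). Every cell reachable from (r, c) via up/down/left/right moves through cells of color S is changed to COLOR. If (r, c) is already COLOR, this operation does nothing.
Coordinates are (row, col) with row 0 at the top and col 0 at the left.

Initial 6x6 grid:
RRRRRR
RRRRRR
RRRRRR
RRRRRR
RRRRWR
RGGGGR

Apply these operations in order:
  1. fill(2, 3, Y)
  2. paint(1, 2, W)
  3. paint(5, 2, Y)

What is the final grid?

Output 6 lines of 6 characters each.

Answer: YYYYYY
YYWYYY
YYYYYY
YYYYYY
YYYYWY
YGYGGY

Derivation:
After op 1 fill(2,3,Y) [31 cells changed]:
YYYYYY
YYYYYY
YYYYYY
YYYYYY
YYYYWY
YGGGGY
After op 2 paint(1,2,W):
YYYYYY
YYWYYY
YYYYYY
YYYYYY
YYYYWY
YGGGGY
After op 3 paint(5,2,Y):
YYYYYY
YYWYYY
YYYYYY
YYYYYY
YYYYWY
YGYGGY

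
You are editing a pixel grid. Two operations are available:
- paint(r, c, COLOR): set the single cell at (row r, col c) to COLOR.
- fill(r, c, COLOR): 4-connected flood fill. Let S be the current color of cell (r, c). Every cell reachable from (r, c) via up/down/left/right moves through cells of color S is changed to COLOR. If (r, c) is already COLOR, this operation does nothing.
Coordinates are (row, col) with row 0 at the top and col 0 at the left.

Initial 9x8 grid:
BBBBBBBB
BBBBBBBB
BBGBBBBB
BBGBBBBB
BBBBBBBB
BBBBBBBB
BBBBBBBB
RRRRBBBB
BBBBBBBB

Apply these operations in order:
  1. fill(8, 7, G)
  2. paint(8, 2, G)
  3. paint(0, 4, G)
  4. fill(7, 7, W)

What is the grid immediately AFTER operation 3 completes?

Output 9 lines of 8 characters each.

Answer: GGGGGGGG
GGGGGGGG
GGGGGGGG
GGGGGGGG
GGGGGGGG
GGGGGGGG
GGGGGGGG
RRRRGGGG
GGGGGGGG

Derivation:
After op 1 fill(8,7,G) [66 cells changed]:
GGGGGGGG
GGGGGGGG
GGGGGGGG
GGGGGGGG
GGGGGGGG
GGGGGGGG
GGGGGGGG
RRRRGGGG
GGGGGGGG
After op 2 paint(8,2,G):
GGGGGGGG
GGGGGGGG
GGGGGGGG
GGGGGGGG
GGGGGGGG
GGGGGGGG
GGGGGGGG
RRRRGGGG
GGGGGGGG
After op 3 paint(0,4,G):
GGGGGGGG
GGGGGGGG
GGGGGGGG
GGGGGGGG
GGGGGGGG
GGGGGGGG
GGGGGGGG
RRRRGGGG
GGGGGGGG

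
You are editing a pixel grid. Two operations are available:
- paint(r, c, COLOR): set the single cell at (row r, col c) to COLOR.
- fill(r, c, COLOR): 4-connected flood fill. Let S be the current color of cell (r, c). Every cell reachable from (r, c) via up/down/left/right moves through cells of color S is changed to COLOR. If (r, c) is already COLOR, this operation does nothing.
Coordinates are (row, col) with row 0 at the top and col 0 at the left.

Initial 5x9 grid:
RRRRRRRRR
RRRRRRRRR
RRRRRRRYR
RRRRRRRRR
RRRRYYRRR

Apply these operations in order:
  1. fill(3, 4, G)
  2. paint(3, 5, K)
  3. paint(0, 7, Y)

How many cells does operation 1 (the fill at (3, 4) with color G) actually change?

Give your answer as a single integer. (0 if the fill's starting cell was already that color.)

After op 1 fill(3,4,G) [42 cells changed]:
GGGGGGGGG
GGGGGGGGG
GGGGGGGYG
GGGGGGGGG
GGGGYYGGG

Answer: 42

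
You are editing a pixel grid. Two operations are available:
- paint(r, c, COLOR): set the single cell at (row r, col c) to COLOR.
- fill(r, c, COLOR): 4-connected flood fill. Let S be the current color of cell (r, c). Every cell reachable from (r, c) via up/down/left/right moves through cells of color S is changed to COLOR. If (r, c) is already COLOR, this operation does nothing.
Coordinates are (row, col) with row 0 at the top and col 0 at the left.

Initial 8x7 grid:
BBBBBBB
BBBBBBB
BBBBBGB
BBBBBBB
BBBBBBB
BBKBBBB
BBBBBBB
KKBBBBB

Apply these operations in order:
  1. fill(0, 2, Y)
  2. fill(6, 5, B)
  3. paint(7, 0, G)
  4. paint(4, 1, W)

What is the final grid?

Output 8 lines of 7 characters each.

After op 1 fill(0,2,Y) [52 cells changed]:
YYYYYYY
YYYYYYY
YYYYYGY
YYYYYYY
YYYYYYY
YYKYYYY
YYYYYYY
KKYYYYY
After op 2 fill(6,5,B) [52 cells changed]:
BBBBBBB
BBBBBBB
BBBBBGB
BBBBBBB
BBBBBBB
BBKBBBB
BBBBBBB
KKBBBBB
After op 3 paint(7,0,G):
BBBBBBB
BBBBBBB
BBBBBGB
BBBBBBB
BBBBBBB
BBKBBBB
BBBBBBB
GKBBBBB
After op 4 paint(4,1,W):
BBBBBBB
BBBBBBB
BBBBBGB
BBBBBBB
BWBBBBB
BBKBBBB
BBBBBBB
GKBBBBB

Answer: BBBBBBB
BBBBBBB
BBBBBGB
BBBBBBB
BWBBBBB
BBKBBBB
BBBBBBB
GKBBBBB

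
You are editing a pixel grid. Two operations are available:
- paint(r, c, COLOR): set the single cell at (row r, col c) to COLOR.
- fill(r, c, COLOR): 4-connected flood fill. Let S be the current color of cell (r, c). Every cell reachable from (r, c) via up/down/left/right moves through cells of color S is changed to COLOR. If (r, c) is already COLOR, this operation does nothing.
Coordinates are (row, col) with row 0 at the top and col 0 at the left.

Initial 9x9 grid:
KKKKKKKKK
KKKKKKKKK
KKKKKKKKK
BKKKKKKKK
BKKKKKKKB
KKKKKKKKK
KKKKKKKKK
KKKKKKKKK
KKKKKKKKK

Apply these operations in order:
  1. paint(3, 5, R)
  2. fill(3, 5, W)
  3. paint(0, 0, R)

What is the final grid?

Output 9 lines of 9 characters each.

Answer: RKKKKKKKK
KKKKKKKKK
KKKKKKKKK
BKKKKWKKK
BKKKKKKKB
KKKKKKKKK
KKKKKKKKK
KKKKKKKKK
KKKKKKKKK

Derivation:
After op 1 paint(3,5,R):
KKKKKKKKK
KKKKKKKKK
KKKKKKKKK
BKKKKRKKK
BKKKKKKKB
KKKKKKKKK
KKKKKKKKK
KKKKKKKKK
KKKKKKKKK
After op 2 fill(3,5,W) [1 cells changed]:
KKKKKKKKK
KKKKKKKKK
KKKKKKKKK
BKKKKWKKK
BKKKKKKKB
KKKKKKKKK
KKKKKKKKK
KKKKKKKKK
KKKKKKKKK
After op 3 paint(0,0,R):
RKKKKKKKK
KKKKKKKKK
KKKKKKKKK
BKKKKWKKK
BKKKKKKKB
KKKKKKKKK
KKKKKKKKK
KKKKKKKKK
KKKKKKKKK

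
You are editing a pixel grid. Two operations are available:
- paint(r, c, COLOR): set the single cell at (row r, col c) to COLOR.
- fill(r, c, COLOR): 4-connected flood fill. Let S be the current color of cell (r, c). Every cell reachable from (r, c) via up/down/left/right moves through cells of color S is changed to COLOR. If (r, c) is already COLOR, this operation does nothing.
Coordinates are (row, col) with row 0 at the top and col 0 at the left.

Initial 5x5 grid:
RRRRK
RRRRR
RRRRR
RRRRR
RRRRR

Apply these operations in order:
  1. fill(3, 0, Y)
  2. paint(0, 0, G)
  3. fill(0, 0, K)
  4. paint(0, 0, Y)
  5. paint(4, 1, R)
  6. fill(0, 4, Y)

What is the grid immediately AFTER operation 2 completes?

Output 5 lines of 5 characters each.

Answer: GYYYK
YYYYY
YYYYY
YYYYY
YYYYY

Derivation:
After op 1 fill(3,0,Y) [24 cells changed]:
YYYYK
YYYYY
YYYYY
YYYYY
YYYYY
After op 2 paint(0,0,G):
GYYYK
YYYYY
YYYYY
YYYYY
YYYYY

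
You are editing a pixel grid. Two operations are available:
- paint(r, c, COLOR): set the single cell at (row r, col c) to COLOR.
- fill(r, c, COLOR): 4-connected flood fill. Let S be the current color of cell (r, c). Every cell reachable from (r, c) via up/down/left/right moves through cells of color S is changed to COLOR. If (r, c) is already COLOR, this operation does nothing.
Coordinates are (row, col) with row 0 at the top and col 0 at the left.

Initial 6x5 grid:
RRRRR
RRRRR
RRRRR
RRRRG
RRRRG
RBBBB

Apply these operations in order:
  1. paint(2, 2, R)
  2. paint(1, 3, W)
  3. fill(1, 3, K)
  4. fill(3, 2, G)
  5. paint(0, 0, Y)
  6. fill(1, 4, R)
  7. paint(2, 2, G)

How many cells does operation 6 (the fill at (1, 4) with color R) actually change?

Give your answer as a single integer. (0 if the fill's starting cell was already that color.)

After op 1 paint(2,2,R):
RRRRR
RRRRR
RRRRR
RRRRG
RRRRG
RBBBB
After op 2 paint(1,3,W):
RRRRR
RRRWR
RRRRR
RRRRG
RRRRG
RBBBB
After op 3 fill(1,3,K) [1 cells changed]:
RRRRR
RRRKR
RRRRR
RRRRG
RRRRG
RBBBB
After op 4 fill(3,2,G) [23 cells changed]:
GGGGG
GGGKG
GGGGG
GGGGG
GGGGG
GBBBB
After op 5 paint(0,0,Y):
YGGGG
GGGKG
GGGGG
GGGGG
GGGGG
GBBBB
After op 6 fill(1,4,R) [24 cells changed]:
YRRRR
RRRKR
RRRRR
RRRRR
RRRRR
RBBBB

Answer: 24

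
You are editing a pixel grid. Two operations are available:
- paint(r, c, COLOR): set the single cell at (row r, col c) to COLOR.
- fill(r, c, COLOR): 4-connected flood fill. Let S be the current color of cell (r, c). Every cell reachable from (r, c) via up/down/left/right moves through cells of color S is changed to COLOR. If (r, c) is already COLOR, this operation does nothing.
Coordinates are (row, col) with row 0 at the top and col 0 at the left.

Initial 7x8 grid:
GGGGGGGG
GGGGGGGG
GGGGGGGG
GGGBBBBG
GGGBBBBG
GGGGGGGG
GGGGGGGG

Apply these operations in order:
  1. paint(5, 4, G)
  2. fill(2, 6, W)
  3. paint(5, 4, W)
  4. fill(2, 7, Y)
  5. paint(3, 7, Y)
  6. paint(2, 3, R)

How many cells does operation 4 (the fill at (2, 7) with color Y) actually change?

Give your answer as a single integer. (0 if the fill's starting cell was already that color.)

After op 1 paint(5,4,G):
GGGGGGGG
GGGGGGGG
GGGGGGGG
GGGBBBBG
GGGBBBBG
GGGGGGGG
GGGGGGGG
After op 2 fill(2,6,W) [48 cells changed]:
WWWWWWWW
WWWWWWWW
WWWWWWWW
WWWBBBBW
WWWBBBBW
WWWWWWWW
WWWWWWWW
After op 3 paint(5,4,W):
WWWWWWWW
WWWWWWWW
WWWWWWWW
WWWBBBBW
WWWBBBBW
WWWWWWWW
WWWWWWWW
After op 4 fill(2,7,Y) [48 cells changed]:
YYYYYYYY
YYYYYYYY
YYYYYYYY
YYYBBBBY
YYYBBBBY
YYYYYYYY
YYYYYYYY

Answer: 48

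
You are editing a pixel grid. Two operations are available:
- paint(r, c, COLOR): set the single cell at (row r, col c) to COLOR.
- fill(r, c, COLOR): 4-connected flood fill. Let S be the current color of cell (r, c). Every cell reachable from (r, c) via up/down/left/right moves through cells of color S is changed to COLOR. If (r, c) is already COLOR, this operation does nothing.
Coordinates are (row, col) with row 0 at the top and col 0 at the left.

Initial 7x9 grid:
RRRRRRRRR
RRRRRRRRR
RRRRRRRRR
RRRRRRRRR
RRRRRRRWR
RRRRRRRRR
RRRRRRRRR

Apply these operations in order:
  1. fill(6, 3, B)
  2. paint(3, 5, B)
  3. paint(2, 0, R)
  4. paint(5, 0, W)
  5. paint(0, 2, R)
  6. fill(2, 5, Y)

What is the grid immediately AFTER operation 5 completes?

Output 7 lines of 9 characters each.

Answer: BBRBBBBBB
BBBBBBBBB
RBBBBBBBB
BBBBBBBBB
BBBBBBBWB
WBBBBBBBB
BBBBBBBBB

Derivation:
After op 1 fill(6,3,B) [62 cells changed]:
BBBBBBBBB
BBBBBBBBB
BBBBBBBBB
BBBBBBBBB
BBBBBBBWB
BBBBBBBBB
BBBBBBBBB
After op 2 paint(3,5,B):
BBBBBBBBB
BBBBBBBBB
BBBBBBBBB
BBBBBBBBB
BBBBBBBWB
BBBBBBBBB
BBBBBBBBB
After op 3 paint(2,0,R):
BBBBBBBBB
BBBBBBBBB
RBBBBBBBB
BBBBBBBBB
BBBBBBBWB
BBBBBBBBB
BBBBBBBBB
After op 4 paint(5,0,W):
BBBBBBBBB
BBBBBBBBB
RBBBBBBBB
BBBBBBBBB
BBBBBBBWB
WBBBBBBBB
BBBBBBBBB
After op 5 paint(0,2,R):
BBRBBBBBB
BBBBBBBBB
RBBBBBBBB
BBBBBBBBB
BBBBBBBWB
WBBBBBBBB
BBBBBBBBB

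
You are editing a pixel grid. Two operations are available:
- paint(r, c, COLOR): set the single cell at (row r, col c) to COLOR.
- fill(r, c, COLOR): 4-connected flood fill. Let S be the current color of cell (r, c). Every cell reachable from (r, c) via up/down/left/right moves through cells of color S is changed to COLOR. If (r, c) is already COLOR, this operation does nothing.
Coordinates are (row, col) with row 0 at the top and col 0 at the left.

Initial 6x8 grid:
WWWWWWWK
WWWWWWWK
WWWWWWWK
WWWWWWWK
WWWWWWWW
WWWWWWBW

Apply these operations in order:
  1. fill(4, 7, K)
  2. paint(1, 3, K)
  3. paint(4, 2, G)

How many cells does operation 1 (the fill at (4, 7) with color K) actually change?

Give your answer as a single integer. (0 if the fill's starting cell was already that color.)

Answer: 43

Derivation:
After op 1 fill(4,7,K) [43 cells changed]:
KKKKKKKK
KKKKKKKK
KKKKKKKK
KKKKKKKK
KKKKKKKK
KKKKKKBK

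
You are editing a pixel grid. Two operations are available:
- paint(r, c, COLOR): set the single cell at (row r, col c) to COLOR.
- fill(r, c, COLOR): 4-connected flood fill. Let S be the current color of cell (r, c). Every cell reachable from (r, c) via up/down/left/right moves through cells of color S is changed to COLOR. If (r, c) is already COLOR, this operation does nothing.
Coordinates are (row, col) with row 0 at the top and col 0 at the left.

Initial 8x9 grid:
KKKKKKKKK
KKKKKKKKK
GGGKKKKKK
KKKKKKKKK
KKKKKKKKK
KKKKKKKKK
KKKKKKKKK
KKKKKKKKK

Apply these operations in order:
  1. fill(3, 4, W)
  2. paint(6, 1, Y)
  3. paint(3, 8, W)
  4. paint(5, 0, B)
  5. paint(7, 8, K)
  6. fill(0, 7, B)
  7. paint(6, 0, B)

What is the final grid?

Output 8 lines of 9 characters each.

After op 1 fill(3,4,W) [69 cells changed]:
WWWWWWWWW
WWWWWWWWW
GGGWWWWWW
WWWWWWWWW
WWWWWWWWW
WWWWWWWWW
WWWWWWWWW
WWWWWWWWW
After op 2 paint(6,1,Y):
WWWWWWWWW
WWWWWWWWW
GGGWWWWWW
WWWWWWWWW
WWWWWWWWW
WWWWWWWWW
WYWWWWWWW
WWWWWWWWW
After op 3 paint(3,8,W):
WWWWWWWWW
WWWWWWWWW
GGGWWWWWW
WWWWWWWWW
WWWWWWWWW
WWWWWWWWW
WYWWWWWWW
WWWWWWWWW
After op 4 paint(5,0,B):
WWWWWWWWW
WWWWWWWWW
GGGWWWWWW
WWWWWWWWW
WWWWWWWWW
BWWWWWWWW
WYWWWWWWW
WWWWWWWWW
After op 5 paint(7,8,K):
WWWWWWWWW
WWWWWWWWW
GGGWWWWWW
WWWWWWWWW
WWWWWWWWW
BWWWWWWWW
WYWWWWWWW
WWWWWWWWK
After op 6 fill(0,7,B) [66 cells changed]:
BBBBBBBBB
BBBBBBBBB
GGGBBBBBB
BBBBBBBBB
BBBBBBBBB
BBBBBBBBB
BYBBBBBBB
BBBBBBBBK
After op 7 paint(6,0,B):
BBBBBBBBB
BBBBBBBBB
GGGBBBBBB
BBBBBBBBB
BBBBBBBBB
BBBBBBBBB
BYBBBBBBB
BBBBBBBBK

Answer: BBBBBBBBB
BBBBBBBBB
GGGBBBBBB
BBBBBBBBB
BBBBBBBBB
BBBBBBBBB
BYBBBBBBB
BBBBBBBBK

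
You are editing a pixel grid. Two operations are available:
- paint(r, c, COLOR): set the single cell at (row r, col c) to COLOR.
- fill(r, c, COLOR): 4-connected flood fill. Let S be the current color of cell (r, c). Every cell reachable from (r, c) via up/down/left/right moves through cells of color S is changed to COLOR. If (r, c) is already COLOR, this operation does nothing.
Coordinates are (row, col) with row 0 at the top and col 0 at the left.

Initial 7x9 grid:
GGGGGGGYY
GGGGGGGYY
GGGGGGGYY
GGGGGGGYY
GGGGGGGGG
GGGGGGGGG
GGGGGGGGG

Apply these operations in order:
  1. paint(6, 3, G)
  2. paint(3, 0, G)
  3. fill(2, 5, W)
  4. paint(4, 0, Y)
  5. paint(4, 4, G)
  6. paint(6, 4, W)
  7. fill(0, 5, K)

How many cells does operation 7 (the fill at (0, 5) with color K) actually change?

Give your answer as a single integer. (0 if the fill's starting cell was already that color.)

After op 1 paint(6,3,G):
GGGGGGGYY
GGGGGGGYY
GGGGGGGYY
GGGGGGGYY
GGGGGGGGG
GGGGGGGGG
GGGGGGGGG
After op 2 paint(3,0,G):
GGGGGGGYY
GGGGGGGYY
GGGGGGGYY
GGGGGGGYY
GGGGGGGGG
GGGGGGGGG
GGGGGGGGG
After op 3 fill(2,5,W) [55 cells changed]:
WWWWWWWYY
WWWWWWWYY
WWWWWWWYY
WWWWWWWYY
WWWWWWWWW
WWWWWWWWW
WWWWWWWWW
After op 4 paint(4,0,Y):
WWWWWWWYY
WWWWWWWYY
WWWWWWWYY
WWWWWWWYY
YWWWWWWWW
WWWWWWWWW
WWWWWWWWW
After op 5 paint(4,4,G):
WWWWWWWYY
WWWWWWWYY
WWWWWWWYY
WWWWWWWYY
YWWWGWWWW
WWWWWWWWW
WWWWWWWWW
After op 6 paint(6,4,W):
WWWWWWWYY
WWWWWWWYY
WWWWWWWYY
WWWWWWWYY
YWWWGWWWW
WWWWWWWWW
WWWWWWWWW
After op 7 fill(0,5,K) [53 cells changed]:
KKKKKKKYY
KKKKKKKYY
KKKKKKKYY
KKKKKKKYY
YKKKGKKKK
KKKKKKKKK
KKKKKKKKK

Answer: 53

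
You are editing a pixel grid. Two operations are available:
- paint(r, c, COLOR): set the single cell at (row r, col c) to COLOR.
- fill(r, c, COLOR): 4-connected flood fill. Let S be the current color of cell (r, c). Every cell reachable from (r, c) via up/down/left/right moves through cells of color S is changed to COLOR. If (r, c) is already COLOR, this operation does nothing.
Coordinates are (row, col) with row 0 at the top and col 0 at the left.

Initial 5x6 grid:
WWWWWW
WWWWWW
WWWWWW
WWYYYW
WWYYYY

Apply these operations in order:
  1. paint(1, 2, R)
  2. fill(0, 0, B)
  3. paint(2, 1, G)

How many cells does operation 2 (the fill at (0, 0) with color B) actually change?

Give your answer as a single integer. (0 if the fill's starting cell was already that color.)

After op 1 paint(1,2,R):
WWWWWW
WWRWWW
WWWWWW
WWYYYW
WWYYYY
After op 2 fill(0,0,B) [22 cells changed]:
BBBBBB
BBRBBB
BBBBBB
BBYYYB
BBYYYY

Answer: 22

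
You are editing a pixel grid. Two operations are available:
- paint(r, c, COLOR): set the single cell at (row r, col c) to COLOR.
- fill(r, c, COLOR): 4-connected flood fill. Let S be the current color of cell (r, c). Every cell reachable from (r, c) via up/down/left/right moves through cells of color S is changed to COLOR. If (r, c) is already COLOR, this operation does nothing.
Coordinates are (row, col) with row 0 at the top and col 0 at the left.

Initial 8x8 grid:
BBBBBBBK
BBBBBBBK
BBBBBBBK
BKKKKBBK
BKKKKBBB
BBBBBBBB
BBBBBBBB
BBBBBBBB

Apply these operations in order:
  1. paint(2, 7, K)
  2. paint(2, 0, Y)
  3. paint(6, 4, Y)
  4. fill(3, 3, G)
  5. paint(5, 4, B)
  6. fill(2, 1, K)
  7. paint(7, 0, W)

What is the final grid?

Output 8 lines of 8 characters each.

After op 1 paint(2,7,K):
BBBBBBBK
BBBBBBBK
BBBBBBBK
BKKKKBBK
BKKKKBBB
BBBBBBBB
BBBBBBBB
BBBBBBBB
After op 2 paint(2,0,Y):
BBBBBBBK
BBBBBBBK
YBBBBBBK
BKKKKBBK
BKKKKBBB
BBBBBBBB
BBBBBBBB
BBBBBBBB
After op 3 paint(6,4,Y):
BBBBBBBK
BBBBBBBK
YBBBBBBK
BKKKKBBK
BKKKKBBB
BBBBBBBB
BBBBYBBB
BBBBBBBB
After op 4 fill(3,3,G) [8 cells changed]:
BBBBBBBK
BBBBBBBK
YBBBBBBK
BGGGGBBK
BGGGGBBB
BBBBBBBB
BBBBYBBB
BBBBBBBB
After op 5 paint(5,4,B):
BBBBBBBK
BBBBBBBK
YBBBBBBK
BGGGGBBK
BGGGGBBB
BBBBBBBB
BBBBYBBB
BBBBBBBB
After op 6 fill(2,1,K) [50 cells changed]:
KKKKKKKK
KKKKKKKK
YKKKKKKK
KGGGGKKK
KGGGGKKK
KKKKKKKK
KKKKYKKK
KKKKKKKK
After op 7 paint(7,0,W):
KKKKKKKK
KKKKKKKK
YKKKKKKK
KGGGGKKK
KGGGGKKK
KKKKKKKK
KKKKYKKK
WKKKKKKK

Answer: KKKKKKKK
KKKKKKKK
YKKKKKKK
KGGGGKKK
KGGGGKKK
KKKKKKKK
KKKKYKKK
WKKKKKKK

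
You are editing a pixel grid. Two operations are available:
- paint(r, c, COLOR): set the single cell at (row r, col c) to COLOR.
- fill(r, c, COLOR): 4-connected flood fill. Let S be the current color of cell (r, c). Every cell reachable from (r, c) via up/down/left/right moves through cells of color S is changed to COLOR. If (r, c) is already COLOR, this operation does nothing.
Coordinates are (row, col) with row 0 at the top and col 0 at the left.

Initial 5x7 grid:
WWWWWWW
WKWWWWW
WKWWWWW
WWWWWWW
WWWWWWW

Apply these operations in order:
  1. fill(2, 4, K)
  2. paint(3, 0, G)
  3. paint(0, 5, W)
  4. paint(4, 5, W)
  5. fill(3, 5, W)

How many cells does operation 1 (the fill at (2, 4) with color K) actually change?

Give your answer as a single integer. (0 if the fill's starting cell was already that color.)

Answer: 33

Derivation:
After op 1 fill(2,4,K) [33 cells changed]:
KKKKKKK
KKKKKKK
KKKKKKK
KKKKKKK
KKKKKKK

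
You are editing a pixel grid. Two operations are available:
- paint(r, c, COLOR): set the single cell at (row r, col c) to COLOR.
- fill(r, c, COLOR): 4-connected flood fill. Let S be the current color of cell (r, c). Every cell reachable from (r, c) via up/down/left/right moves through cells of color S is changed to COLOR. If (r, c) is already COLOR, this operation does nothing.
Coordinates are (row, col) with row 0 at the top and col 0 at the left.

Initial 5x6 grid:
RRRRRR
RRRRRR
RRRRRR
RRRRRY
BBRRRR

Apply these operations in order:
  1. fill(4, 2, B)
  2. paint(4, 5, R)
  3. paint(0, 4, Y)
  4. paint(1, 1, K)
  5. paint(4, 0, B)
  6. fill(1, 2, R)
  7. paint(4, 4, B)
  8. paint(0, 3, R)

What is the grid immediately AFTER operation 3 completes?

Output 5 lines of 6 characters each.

After op 1 fill(4,2,B) [27 cells changed]:
BBBBBB
BBBBBB
BBBBBB
BBBBBY
BBBBBB
After op 2 paint(4,5,R):
BBBBBB
BBBBBB
BBBBBB
BBBBBY
BBBBBR
After op 3 paint(0,4,Y):
BBBBYB
BBBBBB
BBBBBB
BBBBBY
BBBBBR

Answer: BBBBYB
BBBBBB
BBBBBB
BBBBBY
BBBBBR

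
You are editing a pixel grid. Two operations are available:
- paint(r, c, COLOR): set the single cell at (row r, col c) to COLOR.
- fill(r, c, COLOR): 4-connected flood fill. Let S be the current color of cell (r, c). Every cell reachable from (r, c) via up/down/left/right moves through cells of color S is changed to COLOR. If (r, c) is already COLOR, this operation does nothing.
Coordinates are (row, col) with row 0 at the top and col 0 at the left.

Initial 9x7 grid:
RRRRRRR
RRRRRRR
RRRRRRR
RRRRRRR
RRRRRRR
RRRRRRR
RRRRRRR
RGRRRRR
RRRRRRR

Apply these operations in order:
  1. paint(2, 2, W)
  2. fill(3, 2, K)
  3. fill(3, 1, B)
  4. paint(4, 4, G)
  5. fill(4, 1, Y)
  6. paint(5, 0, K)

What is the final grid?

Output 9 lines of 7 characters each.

After op 1 paint(2,2,W):
RRRRRRR
RRRRRRR
RRWRRRR
RRRRRRR
RRRRRRR
RRRRRRR
RRRRRRR
RGRRRRR
RRRRRRR
After op 2 fill(3,2,K) [61 cells changed]:
KKKKKKK
KKKKKKK
KKWKKKK
KKKKKKK
KKKKKKK
KKKKKKK
KKKKKKK
KGKKKKK
KKKKKKK
After op 3 fill(3,1,B) [61 cells changed]:
BBBBBBB
BBBBBBB
BBWBBBB
BBBBBBB
BBBBBBB
BBBBBBB
BBBBBBB
BGBBBBB
BBBBBBB
After op 4 paint(4,4,G):
BBBBBBB
BBBBBBB
BBWBBBB
BBBBBBB
BBBBGBB
BBBBBBB
BBBBBBB
BGBBBBB
BBBBBBB
After op 5 fill(4,1,Y) [60 cells changed]:
YYYYYYY
YYYYYYY
YYWYYYY
YYYYYYY
YYYYGYY
YYYYYYY
YYYYYYY
YGYYYYY
YYYYYYY
After op 6 paint(5,0,K):
YYYYYYY
YYYYYYY
YYWYYYY
YYYYYYY
YYYYGYY
KYYYYYY
YYYYYYY
YGYYYYY
YYYYYYY

Answer: YYYYYYY
YYYYYYY
YYWYYYY
YYYYYYY
YYYYGYY
KYYYYYY
YYYYYYY
YGYYYYY
YYYYYYY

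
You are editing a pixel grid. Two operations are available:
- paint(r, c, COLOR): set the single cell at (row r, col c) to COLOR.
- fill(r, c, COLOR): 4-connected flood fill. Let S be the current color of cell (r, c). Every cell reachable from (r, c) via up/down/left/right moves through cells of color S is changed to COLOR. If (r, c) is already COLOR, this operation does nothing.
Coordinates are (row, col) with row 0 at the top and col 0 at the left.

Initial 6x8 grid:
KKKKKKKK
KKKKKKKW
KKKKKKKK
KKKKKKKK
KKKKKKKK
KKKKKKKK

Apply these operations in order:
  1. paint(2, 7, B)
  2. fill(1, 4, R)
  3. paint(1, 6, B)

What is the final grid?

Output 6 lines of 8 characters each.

Answer: RRRRRRRR
RRRRRRBW
RRRRRRRB
RRRRRRRR
RRRRRRRR
RRRRRRRR

Derivation:
After op 1 paint(2,7,B):
KKKKKKKK
KKKKKKKW
KKKKKKKB
KKKKKKKK
KKKKKKKK
KKKKKKKK
After op 2 fill(1,4,R) [46 cells changed]:
RRRRRRRR
RRRRRRRW
RRRRRRRB
RRRRRRRR
RRRRRRRR
RRRRRRRR
After op 3 paint(1,6,B):
RRRRRRRR
RRRRRRBW
RRRRRRRB
RRRRRRRR
RRRRRRRR
RRRRRRRR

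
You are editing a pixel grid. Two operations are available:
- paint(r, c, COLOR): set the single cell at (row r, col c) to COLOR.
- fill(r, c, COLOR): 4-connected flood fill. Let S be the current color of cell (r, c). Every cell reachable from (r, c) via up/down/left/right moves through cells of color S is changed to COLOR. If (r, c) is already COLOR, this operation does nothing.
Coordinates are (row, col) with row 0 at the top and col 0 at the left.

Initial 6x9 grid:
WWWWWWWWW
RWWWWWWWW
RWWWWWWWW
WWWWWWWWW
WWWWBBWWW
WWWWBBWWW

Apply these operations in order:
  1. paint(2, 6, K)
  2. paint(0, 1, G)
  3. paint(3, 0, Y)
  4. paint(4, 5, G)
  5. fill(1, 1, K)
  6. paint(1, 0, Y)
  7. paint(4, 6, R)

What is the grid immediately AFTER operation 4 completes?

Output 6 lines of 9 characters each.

After op 1 paint(2,6,K):
WWWWWWWWW
RWWWWWWWW
RWWWWWKWW
WWWWWWWWW
WWWWBBWWW
WWWWBBWWW
After op 2 paint(0,1,G):
WGWWWWWWW
RWWWWWWWW
RWWWWWKWW
WWWWWWWWW
WWWWBBWWW
WWWWBBWWW
After op 3 paint(3,0,Y):
WGWWWWWWW
RWWWWWWWW
RWWWWWKWW
YWWWWWWWW
WWWWBBWWW
WWWWBBWWW
After op 4 paint(4,5,G):
WGWWWWWWW
RWWWWWWWW
RWWWWWKWW
YWWWWWWWW
WWWWBGWWW
WWWWBBWWW

Answer: WGWWWWWWW
RWWWWWWWW
RWWWWWKWW
YWWWWWWWW
WWWWBGWWW
WWWWBBWWW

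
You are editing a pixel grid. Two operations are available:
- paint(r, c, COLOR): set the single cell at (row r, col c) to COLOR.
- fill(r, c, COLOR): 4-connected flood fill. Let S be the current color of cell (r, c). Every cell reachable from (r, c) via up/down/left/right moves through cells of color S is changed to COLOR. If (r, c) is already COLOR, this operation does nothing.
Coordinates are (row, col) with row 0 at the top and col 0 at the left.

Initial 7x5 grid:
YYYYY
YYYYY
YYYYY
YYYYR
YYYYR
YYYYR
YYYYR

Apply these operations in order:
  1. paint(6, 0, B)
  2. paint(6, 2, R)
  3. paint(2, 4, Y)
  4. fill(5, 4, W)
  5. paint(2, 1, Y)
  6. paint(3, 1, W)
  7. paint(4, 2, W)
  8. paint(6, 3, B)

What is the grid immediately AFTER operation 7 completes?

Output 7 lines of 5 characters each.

After op 1 paint(6,0,B):
YYYYY
YYYYY
YYYYY
YYYYR
YYYYR
YYYYR
BYYYR
After op 2 paint(6,2,R):
YYYYY
YYYYY
YYYYY
YYYYR
YYYYR
YYYYR
BYRYR
After op 3 paint(2,4,Y):
YYYYY
YYYYY
YYYYY
YYYYR
YYYYR
YYYYR
BYRYR
After op 4 fill(5,4,W) [4 cells changed]:
YYYYY
YYYYY
YYYYY
YYYYW
YYYYW
YYYYW
BYRYW
After op 5 paint(2,1,Y):
YYYYY
YYYYY
YYYYY
YYYYW
YYYYW
YYYYW
BYRYW
After op 6 paint(3,1,W):
YYYYY
YYYYY
YYYYY
YWYYW
YYYYW
YYYYW
BYRYW
After op 7 paint(4,2,W):
YYYYY
YYYYY
YYYYY
YWYYW
YYWYW
YYYYW
BYRYW

Answer: YYYYY
YYYYY
YYYYY
YWYYW
YYWYW
YYYYW
BYRYW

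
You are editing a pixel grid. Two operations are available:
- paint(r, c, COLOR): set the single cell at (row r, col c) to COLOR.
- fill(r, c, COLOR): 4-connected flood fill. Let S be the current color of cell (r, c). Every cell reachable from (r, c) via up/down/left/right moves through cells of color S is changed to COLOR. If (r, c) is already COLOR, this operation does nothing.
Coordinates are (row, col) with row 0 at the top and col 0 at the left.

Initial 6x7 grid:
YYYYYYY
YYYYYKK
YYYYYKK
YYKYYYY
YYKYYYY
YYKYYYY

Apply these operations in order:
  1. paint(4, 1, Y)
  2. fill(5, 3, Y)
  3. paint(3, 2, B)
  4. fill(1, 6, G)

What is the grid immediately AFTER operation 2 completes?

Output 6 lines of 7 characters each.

After op 1 paint(4,1,Y):
YYYYYYY
YYYYYKK
YYYYYKK
YYKYYYY
YYKYYYY
YYKYYYY
After op 2 fill(5,3,Y) [0 cells changed]:
YYYYYYY
YYYYYKK
YYYYYKK
YYKYYYY
YYKYYYY
YYKYYYY

Answer: YYYYYYY
YYYYYKK
YYYYYKK
YYKYYYY
YYKYYYY
YYKYYYY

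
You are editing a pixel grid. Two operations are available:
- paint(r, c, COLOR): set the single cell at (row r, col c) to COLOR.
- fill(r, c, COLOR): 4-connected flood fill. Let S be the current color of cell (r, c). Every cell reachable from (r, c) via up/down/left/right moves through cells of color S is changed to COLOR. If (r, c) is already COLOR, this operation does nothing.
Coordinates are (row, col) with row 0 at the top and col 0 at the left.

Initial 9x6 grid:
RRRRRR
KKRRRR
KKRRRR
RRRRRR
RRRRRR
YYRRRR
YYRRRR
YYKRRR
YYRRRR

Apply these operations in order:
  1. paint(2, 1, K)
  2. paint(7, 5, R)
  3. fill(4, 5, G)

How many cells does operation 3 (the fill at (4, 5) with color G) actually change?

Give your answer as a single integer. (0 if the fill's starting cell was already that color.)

Answer: 41

Derivation:
After op 1 paint(2,1,K):
RRRRRR
KKRRRR
KKRRRR
RRRRRR
RRRRRR
YYRRRR
YYRRRR
YYKRRR
YYRRRR
After op 2 paint(7,5,R):
RRRRRR
KKRRRR
KKRRRR
RRRRRR
RRRRRR
YYRRRR
YYRRRR
YYKRRR
YYRRRR
After op 3 fill(4,5,G) [41 cells changed]:
GGGGGG
KKGGGG
KKGGGG
GGGGGG
GGGGGG
YYGGGG
YYGGGG
YYKGGG
YYGGGG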